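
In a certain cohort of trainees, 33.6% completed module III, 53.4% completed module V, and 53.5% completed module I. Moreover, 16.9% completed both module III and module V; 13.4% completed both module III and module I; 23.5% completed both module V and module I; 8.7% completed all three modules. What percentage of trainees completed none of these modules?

P(at least one) = 33.6 + 53.4 + 53.5 − 16.9 − 13.4 − 23.5 + 8.7 = 95.4%
P(none) = 100% − 95.4% = 4.6%

4.6%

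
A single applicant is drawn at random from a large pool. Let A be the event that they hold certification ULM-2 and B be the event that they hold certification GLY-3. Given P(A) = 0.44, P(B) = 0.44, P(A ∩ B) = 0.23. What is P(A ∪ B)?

0.65

By inclusion–exclusion:
P(A ∪ B) = 0.44 + 0.44 − 0.23 = 0.65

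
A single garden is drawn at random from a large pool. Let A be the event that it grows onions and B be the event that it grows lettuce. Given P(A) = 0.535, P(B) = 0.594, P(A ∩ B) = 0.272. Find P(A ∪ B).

0.857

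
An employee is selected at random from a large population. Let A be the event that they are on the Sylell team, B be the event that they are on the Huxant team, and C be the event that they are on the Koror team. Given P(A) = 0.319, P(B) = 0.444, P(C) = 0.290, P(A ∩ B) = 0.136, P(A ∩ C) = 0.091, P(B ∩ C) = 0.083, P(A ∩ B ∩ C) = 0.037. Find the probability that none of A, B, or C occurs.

Inclusion–exclusion gives
P(A ∪ B ∪ C) = 0.319 + 0.444 + 0.290 − 0.136 − 0.091 − 0.083 + 0.037 = 0.780
P(none) = 1 − 0.780 = 0.220

0.220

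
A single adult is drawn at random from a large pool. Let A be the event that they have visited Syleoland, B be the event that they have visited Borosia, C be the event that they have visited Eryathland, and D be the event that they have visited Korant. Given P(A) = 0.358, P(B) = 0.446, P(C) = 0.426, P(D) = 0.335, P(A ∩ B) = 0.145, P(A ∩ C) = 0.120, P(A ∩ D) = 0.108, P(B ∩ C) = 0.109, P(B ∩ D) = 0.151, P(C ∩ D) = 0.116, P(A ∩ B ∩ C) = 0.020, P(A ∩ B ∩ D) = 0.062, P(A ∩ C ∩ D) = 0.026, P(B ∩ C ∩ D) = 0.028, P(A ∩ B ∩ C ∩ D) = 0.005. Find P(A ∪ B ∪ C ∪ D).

0.947

Inclusion–exclusion gives
P(A ∪ B ∪ C ∪ D) = 0.358 + 0.446 + 0.426 + 0.335 − 0.145 − 0.120 − 0.108 − 0.109 − 0.151 − 0.116 + 0.020 + 0.062 + 0.026 + 0.028 − 0.005 = 0.947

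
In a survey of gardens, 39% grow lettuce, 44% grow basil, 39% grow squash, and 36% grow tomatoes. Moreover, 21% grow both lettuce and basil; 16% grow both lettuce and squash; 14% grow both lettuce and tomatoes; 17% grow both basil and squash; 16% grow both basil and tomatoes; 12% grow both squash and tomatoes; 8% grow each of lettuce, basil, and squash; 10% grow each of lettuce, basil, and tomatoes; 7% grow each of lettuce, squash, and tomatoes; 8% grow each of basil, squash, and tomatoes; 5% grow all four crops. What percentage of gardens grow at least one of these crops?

90%

Inclusion–exclusion gives
P(at least one) = 39 + 44 + 39 + 36 − 21 − 16 − 14 − 17 − 16 − 12 + 8 + 10 + 7 + 8 − 5 = 90%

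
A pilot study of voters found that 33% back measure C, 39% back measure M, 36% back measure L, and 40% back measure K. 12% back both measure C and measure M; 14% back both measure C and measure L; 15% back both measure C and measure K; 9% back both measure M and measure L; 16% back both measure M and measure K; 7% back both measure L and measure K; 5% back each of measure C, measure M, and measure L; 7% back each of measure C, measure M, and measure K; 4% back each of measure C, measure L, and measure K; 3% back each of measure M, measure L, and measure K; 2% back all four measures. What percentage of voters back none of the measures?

8%

By inclusion–exclusion:
P(union) = 33 + 39 + 36 + 40 − 12 − 14 − 15 − 9 − 16 − 7 + 5 + 7 + 4 + 3 − 2 = 92%
P(none) = 100% − 92% = 8%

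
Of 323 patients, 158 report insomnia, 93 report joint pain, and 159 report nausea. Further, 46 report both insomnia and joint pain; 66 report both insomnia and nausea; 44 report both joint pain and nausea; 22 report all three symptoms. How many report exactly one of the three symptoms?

164

N(exactly one) = 158 + 93 + 159 − 2·46 − 2·66 − 2·44 + 3·22 = 164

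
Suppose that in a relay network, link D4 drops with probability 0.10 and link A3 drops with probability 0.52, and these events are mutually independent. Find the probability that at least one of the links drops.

Independence gives P(none) = ∏(1 − pᵢ).
P(none) = (1 − 0.10) × (1 − 0.52) = 0.90 × 0.48 = 0.432
P(at least one) = 1 − 0.432 = 0.568

0.568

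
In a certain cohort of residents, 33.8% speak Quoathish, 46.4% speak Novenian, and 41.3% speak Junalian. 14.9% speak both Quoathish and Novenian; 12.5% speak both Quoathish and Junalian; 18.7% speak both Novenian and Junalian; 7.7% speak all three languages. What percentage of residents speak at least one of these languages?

83.1%

Using inclusion–exclusion:
P(at least one) = 33.8 + 46.4 + 41.3 − 14.9 − 12.5 − 18.7 + 7.7 = 83.1%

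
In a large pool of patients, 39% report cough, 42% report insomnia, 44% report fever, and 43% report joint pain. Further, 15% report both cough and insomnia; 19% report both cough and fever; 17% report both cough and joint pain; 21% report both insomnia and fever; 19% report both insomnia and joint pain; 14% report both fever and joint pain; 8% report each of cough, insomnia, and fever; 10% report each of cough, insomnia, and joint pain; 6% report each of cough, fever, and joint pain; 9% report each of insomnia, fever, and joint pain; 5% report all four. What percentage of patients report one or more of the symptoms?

91%

Apply inclusion-exclusion:
P(union) = 39 + 42 + 44 + 43 − 15 − 19 − 17 − 21 − 19 − 14 + 8 + 10 + 6 + 9 − 5 = 91%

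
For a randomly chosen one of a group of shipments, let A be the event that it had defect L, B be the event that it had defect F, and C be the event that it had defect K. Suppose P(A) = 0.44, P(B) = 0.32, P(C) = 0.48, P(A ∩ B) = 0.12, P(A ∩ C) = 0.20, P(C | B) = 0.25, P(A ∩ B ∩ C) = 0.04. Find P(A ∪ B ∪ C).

P(B ∩ C) = P(B)·P(C|B) = 0.32 × 0.25 = 0.08
P(A ∪ B ∪ C) = 0.44 + 0.32 + 0.48 − 0.12 − 0.20 − 0.08 + 0.04 = 0.88

0.88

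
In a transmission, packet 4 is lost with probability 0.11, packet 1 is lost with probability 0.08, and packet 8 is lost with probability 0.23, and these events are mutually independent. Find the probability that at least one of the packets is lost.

0.369524

P(none) = (1 − 0.11) × (1 − 0.08) × (1 − 0.23) = 0.89 × 0.92 × 0.77 = 0.630476
P(at least one) = 1 − 0.630476 = 0.369524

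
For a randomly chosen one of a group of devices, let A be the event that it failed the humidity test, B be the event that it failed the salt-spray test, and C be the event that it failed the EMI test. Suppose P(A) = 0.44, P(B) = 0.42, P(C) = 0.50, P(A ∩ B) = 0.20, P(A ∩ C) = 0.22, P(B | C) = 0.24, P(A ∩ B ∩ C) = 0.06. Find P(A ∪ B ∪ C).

P(B ∩ C) = P(C)·P(B|C) = 0.50 × 0.24 = 0.12
P(A ∪ B ∪ C) = 0.44 + 0.42 + 0.50 − 0.20 − 0.22 − 0.12 + 0.06 = 0.88

0.88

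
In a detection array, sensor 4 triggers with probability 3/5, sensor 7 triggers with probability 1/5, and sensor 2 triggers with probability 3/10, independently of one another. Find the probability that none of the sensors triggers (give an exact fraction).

28/125

P(none) = (1 − 3/5) × (1 − 1/5) × (1 − 3/10) = 2/5 × 4/5 × 7/10 = 28/125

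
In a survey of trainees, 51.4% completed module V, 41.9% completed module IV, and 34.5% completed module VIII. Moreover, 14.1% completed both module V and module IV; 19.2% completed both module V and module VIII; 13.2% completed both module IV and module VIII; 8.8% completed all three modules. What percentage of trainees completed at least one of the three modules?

90.1%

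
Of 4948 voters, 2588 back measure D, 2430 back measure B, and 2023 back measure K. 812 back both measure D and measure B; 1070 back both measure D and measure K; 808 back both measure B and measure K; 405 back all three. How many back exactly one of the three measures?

2876

|exactly one| = 2588 + 2430 + 2023 − 2·812 − 2·1070 − 2·808 + 3·405 = 2876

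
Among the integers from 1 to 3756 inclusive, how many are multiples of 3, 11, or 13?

Using inclusion–exclusion:
1252 + 341 + 288 − 113 − 96 − 26 + 8 = 1654

1654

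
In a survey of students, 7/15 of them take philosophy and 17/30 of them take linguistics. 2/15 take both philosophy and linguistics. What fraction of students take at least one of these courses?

9/10

By inclusion–exclusion:
P(≥1) = 7/15 + 17/30 − 2/15 = 9/10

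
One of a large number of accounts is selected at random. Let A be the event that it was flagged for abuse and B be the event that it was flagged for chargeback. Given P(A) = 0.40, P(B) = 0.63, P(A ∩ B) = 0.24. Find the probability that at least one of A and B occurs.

0.79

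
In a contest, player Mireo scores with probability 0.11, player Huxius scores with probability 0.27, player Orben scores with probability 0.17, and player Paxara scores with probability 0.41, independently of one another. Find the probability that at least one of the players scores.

0.68184191

P(none) = (1 − 0.11) × (1 − 0.27) × (1 − 0.17) × (1 − 0.41) = 0.89 × 0.73 × 0.83 × 0.59 = 0.31815809
P(at least one) = 1 − 0.31815809 = 0.68184191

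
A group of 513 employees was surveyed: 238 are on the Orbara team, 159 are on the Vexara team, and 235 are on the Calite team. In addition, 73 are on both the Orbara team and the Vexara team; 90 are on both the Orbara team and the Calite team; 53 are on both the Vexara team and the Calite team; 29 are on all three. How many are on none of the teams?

Inclusion–exclusion gives
|at least one| = 238 + 159 + 235 − 73 − 90 − 53 + 29 = 445
None: 513 − 445 = 68

68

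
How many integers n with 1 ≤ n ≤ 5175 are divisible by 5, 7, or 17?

floor(5175/5) + floor(5175/7) + floor(5175/17) − floor(5175/35) − floor(5175/85) − floor(5175/119) + floor(5175/595) = 1035 + 739 + 304 − 147 − 60 − 43 + 8 = 1836

1836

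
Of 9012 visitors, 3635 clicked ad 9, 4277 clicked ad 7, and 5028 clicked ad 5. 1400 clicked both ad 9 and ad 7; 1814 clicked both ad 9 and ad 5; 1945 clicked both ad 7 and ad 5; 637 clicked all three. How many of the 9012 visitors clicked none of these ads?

594

|union| = 3635 + 4277 + 5028 − 1400 − 1814 − 1945 + 637 = 8418
None: 9012 − 8418 = 594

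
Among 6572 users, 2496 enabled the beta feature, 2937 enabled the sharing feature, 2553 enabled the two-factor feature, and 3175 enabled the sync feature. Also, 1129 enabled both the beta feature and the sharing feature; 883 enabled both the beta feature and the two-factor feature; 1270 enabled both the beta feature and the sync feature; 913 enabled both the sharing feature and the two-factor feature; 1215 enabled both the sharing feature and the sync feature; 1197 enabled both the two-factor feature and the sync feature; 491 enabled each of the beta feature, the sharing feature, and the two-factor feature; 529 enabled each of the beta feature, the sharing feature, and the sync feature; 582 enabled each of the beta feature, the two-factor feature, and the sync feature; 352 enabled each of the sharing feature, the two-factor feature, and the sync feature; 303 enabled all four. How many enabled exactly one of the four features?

2597

Using the inclusion–exclusion count for exactly one event:
N(exactly one) = 2496 + 2937 + 2553 + 3175 − 2·1129 − 2·883 − 2·1270 − 2·913 − 2·1215 − 2·1197 + 3·491 + 3·529 + 3·582 + 3·352 − 4·303 = 2597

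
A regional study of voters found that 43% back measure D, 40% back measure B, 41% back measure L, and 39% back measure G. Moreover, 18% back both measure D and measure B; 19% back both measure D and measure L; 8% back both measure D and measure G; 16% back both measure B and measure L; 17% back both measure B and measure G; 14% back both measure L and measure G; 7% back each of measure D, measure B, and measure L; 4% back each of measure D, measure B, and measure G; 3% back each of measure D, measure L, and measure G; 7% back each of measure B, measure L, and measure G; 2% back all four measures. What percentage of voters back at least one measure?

90%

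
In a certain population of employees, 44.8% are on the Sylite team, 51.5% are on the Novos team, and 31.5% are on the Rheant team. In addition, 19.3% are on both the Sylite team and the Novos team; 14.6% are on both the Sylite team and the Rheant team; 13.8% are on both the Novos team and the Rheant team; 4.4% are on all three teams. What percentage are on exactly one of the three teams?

Using the inclusion–exclusion count for exactly one event:
P(exactly one) = 44.8 + 51.5 + 31.5 − 2·19.3 − 2·14.6 − 2·13.8 + 3·4.4 = 45.6%

45.6%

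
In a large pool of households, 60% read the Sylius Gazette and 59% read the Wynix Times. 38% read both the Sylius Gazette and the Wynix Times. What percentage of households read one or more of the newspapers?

81%

By inclusion–exclusion:
P(≥1) = 60 + 59 − 38 = 81%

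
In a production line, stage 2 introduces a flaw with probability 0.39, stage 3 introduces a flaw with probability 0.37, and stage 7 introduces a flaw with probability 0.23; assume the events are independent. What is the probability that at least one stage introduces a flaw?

Since the events are independent, P(none) is the product of the individual non-occurrence probabilities.
P(none) = (1 − 0.39) × (1 − 0.37) × (1 − 0.23) = 0.61 × 0.63 × 0.77 = 0.295911
P(at least one) = 1 − 0.295911 = 0.704089

0.704089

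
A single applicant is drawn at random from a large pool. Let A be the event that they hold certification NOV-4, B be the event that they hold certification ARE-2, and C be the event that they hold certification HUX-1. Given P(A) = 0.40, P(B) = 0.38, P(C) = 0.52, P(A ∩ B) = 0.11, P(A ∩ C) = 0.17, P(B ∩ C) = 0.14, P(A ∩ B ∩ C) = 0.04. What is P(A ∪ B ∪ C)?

0.92

Inclusion–exclusion gives
P(A ∪ B ∪ C) = 0.40 + 0.38 + 0.52 − 0.11 − 0.17 − 0.14 + 0.04 = 0.92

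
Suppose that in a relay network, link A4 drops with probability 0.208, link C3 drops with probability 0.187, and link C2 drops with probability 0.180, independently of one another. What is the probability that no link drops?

0.52799472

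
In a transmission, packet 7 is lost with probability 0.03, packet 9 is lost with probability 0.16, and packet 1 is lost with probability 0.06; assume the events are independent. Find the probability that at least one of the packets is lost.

Independence gives P(none) = ∏(1 − pᵢ).
P(none) = (1 − 0.03) × (1 − 0.16) × (1 − 0.06) = 0.97 × 0.84 × 0.94 = 0.765912
P(at least one) = 1 − 0.765912 = 0.234088

0.234088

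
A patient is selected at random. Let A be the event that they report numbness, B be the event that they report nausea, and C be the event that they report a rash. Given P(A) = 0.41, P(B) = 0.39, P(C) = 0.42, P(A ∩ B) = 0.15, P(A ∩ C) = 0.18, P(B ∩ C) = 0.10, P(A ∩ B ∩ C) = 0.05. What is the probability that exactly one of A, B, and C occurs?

P(exactly one) = 0.41 + 0.39 + 0.42 − 2·0.15 − 2·0.18 − 2·0.10 + 3·0.05 = 0.51

0.51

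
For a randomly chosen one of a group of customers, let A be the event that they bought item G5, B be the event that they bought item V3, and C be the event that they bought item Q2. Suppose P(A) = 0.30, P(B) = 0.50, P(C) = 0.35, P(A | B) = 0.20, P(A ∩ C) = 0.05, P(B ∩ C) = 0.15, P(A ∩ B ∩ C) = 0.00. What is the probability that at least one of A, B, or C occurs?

0.85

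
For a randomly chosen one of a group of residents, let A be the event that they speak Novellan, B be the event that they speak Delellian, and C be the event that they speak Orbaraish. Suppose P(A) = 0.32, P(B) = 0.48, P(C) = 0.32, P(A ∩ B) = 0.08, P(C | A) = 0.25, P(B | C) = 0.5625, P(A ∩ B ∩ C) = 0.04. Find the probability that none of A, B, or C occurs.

0.18

P(A ∩ C) = P(A)·P(C|A) = 0.32 × 0.25 = 0.08
P(B ∩ C) = P(C)·P(B|C) = 0.32 × 0.5625 = 0.18
Using inclusion–exclusion:
P(A ∪ B ∪ C) = 0.32 + 0.48 + 0.32 − 0.08 − 0.08 − 0.18 + 0.04 = 0.82
P(none) = 1 − 0.82 = 0.18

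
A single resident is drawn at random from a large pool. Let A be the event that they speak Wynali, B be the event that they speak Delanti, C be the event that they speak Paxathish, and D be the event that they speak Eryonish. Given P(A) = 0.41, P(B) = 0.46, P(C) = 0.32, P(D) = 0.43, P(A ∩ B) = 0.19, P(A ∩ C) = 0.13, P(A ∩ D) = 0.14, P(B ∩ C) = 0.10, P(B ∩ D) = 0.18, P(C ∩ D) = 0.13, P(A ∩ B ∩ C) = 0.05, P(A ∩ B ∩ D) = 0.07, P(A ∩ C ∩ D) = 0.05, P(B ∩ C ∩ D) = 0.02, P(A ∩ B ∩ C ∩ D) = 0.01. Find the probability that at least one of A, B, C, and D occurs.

0.93

P(A ∪ B ∪ C ∪ D) = 0.41 + 0.46 + 0.32 + 0.43 − 0.19 − 0.13 − 0.14 − 0.10 − 0.18 − 0.13 + 0.05 + 0.07 + 0.05 + 0.02 − 0.01 = 0.93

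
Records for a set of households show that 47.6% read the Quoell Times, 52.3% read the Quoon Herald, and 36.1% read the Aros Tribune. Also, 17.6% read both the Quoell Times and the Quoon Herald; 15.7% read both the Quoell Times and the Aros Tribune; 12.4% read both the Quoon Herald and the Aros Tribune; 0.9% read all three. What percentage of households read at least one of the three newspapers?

P(≥1) = 47.6 + 52.3 + 36.1 − 17.6 − 15.7 − 12.4 + 0.9 = 91.2%

91.2%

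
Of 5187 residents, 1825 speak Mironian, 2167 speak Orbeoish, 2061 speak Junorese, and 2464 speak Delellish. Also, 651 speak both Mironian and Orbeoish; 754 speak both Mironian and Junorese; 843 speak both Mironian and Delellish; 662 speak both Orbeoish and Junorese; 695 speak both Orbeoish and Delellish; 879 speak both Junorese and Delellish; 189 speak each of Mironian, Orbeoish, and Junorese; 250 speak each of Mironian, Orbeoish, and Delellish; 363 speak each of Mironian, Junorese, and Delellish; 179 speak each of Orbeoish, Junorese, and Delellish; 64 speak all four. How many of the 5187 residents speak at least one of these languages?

4950

Inclusion–exclusion gives
|union| = 1825 + 2167 + 2061 + 2464 − 651 − 754 − 843 − 662 − 695 − 879 + 189 + 250 + 363 + 179 − 64 = 4950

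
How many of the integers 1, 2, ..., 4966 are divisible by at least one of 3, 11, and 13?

2188

1655 + 451 + 382 − 150 − 127 − 34 + 11 = 2188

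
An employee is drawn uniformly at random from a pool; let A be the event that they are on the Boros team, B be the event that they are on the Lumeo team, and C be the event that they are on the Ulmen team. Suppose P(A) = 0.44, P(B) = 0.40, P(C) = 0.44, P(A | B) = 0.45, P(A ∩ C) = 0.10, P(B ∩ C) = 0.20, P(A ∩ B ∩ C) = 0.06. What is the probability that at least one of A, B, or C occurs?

0.86

P(A ∩ B) = P(B)·P(A|B) = 0.40 × 0.45 = 0.18
P(A ∪ B ∪ C) = 0.44 + 0.40 + 0.44 − 0.18 − 0.10 − 0.20 + 0.06 = 0.86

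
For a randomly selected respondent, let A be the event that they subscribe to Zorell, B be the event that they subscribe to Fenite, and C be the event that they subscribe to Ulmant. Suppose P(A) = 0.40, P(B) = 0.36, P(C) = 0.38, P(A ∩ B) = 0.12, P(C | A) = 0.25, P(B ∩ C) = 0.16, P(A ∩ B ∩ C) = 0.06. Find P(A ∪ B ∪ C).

0.82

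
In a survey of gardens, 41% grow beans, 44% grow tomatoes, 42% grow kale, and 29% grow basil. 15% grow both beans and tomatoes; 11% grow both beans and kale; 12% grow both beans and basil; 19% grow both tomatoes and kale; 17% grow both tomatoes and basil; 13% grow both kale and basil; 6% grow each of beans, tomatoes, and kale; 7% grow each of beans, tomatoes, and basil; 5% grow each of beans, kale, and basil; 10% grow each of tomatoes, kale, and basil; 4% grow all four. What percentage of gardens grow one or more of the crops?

93%

P(union) = 41 + 44 + 42 + 29 − 15 − 11 − 12 − 19 − 17 − 13 + 6 + 7 + 5 + 10 − 4 = 93%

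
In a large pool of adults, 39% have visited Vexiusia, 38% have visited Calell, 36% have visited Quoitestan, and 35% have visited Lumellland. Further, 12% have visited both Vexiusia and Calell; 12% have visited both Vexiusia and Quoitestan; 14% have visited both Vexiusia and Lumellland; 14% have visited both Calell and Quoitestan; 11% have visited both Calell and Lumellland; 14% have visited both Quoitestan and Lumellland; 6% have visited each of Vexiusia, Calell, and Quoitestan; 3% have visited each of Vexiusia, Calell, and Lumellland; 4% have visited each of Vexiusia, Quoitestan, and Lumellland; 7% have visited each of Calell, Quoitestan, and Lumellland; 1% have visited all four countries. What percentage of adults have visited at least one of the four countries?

90%

By inclusion-exclusion,
P(union) = 39 + 38 + 36 + 35 − 12 − 12 − 14 − 14 − 11 − 14 + 6 + 3 + 4 + 7 − 1 = 90%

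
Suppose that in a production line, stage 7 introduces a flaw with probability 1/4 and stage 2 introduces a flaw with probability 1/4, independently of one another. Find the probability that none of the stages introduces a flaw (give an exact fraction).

P(none) = (1 − 1/4) × (1 − 1/4) = 3/4 × 3/4 = 9/16

9/16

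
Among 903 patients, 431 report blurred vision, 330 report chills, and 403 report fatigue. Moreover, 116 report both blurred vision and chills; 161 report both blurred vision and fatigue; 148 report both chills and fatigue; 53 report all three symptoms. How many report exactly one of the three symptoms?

N(exactly one) = 431 + 330 + 403 − 2·116 − 2·161 − 2·148 + 3·53 = 473

473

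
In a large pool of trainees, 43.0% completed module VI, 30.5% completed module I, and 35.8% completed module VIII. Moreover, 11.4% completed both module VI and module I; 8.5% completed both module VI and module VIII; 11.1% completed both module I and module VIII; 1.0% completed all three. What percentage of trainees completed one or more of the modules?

Inclusion–exclusion gives
P(at least one) = 43.0 + 30.5 + 35.8 − 11.4 − 8.5 − 11.1 + 1.0 = 79.3%

79.3%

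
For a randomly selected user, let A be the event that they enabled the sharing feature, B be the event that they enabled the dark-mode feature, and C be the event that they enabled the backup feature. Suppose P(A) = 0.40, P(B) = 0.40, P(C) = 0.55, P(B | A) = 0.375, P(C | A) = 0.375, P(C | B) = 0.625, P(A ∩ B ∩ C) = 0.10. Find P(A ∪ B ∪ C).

0.90

P(A ∩ B) = P(A)·P(B|A) = 0.40 × 0.375 = 0.15
P(A ∩ C) = P(A)·P(C|A) = 0.40 × 0.375 = 0.15
P(B ∩ C) = P(B)·P(C|B) = 0.40 × 0.625 = 0.25
P(A ∪ B ∪ C) = 0.40 + 0.40 + 0.55 − 0.15 − 0.15 − 0.25 + 0.10 = 0.90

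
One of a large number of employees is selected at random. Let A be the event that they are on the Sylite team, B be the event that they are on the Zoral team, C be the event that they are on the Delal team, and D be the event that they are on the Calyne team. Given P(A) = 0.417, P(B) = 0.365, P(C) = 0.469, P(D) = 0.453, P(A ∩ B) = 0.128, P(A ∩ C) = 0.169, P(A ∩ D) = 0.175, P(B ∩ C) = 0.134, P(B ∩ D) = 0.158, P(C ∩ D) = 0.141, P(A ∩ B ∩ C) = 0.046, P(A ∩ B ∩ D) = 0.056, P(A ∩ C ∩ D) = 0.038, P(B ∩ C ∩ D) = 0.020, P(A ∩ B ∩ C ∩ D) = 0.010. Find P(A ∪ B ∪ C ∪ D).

Inclusion–exclusion gives
P(A ∪ B ∪ C ∪ D) = 0.417 + 0.365 + 0.469 + 0.453 − 0.128 − 0.169 − 0.175 − 0.134 − 0.158 − 0.141 + 0.046 + 0.056 + 0.038 + 0.020 − 0.010 = 0.949

0.949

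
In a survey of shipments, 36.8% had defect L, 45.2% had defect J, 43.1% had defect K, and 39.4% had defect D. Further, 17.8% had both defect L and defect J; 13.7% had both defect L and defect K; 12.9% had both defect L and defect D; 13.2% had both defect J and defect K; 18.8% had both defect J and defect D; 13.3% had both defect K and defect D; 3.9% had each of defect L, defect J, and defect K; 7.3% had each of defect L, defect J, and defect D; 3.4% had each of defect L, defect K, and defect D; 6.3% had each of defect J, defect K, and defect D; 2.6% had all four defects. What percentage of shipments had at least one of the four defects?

93.1%

P(at least one) = 36.8 + 45.2 + 43.1 + 39.4 − 17.8 − 13.7 − 12.9 − 13.2 − 18.8 − 13.3 + 3.9 + 7.3 + 3.4 + 6.3 − 2.6 = 93.1%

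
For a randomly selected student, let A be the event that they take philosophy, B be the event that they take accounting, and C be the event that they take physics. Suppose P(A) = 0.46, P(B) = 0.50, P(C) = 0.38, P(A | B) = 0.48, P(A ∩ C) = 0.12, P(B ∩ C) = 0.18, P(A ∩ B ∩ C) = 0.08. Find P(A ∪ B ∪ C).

0.88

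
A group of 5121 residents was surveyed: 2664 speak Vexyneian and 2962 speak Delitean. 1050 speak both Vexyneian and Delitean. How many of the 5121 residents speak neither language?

545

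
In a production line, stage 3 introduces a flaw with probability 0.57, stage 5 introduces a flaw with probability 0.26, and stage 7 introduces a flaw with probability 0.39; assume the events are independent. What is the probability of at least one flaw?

0.805898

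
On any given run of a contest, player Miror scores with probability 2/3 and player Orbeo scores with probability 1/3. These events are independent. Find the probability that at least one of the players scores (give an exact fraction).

7/9

P(none) = (1 − 2/3) × (1 − 1/3) = 1/3 × 2/3 = 2/9
P(at least one) = 1 − 2/9 = 7/9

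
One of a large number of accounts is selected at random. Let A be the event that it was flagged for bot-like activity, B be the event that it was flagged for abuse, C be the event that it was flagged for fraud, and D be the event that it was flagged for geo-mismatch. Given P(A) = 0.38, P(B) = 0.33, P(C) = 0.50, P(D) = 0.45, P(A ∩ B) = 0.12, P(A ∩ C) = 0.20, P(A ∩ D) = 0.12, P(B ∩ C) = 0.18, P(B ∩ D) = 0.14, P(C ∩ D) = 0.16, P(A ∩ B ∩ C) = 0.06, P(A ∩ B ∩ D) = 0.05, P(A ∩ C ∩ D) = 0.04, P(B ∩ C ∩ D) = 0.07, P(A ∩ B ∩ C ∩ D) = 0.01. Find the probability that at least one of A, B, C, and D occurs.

0.95

P(A ∪ B ∪ C ∪ D) = 0.38 + 0.33 + 0.50 + 0.45 − 0.12 − 0.20 − 0.12 − 0.18 − 0.14 − 0.16 + 0.06 + 0.05 + 0.04 + 0.07 − 0.01 = 0.95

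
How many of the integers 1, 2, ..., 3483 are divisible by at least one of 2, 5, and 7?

2288

By inclusion-exclusion,
1741 + 696 + 497 − 348 − 248 − 99 + 49 = 2288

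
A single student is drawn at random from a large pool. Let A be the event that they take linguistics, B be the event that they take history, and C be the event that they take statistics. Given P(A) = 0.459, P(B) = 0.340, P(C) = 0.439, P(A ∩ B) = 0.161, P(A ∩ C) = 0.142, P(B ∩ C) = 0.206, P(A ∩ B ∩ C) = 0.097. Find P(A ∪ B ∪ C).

0.826

P(A ∪ B ∪ C) = 0.459 + 0.340 + 0.439 − 0.161 − 0.142 − 0.206 + 0.097 = 0.826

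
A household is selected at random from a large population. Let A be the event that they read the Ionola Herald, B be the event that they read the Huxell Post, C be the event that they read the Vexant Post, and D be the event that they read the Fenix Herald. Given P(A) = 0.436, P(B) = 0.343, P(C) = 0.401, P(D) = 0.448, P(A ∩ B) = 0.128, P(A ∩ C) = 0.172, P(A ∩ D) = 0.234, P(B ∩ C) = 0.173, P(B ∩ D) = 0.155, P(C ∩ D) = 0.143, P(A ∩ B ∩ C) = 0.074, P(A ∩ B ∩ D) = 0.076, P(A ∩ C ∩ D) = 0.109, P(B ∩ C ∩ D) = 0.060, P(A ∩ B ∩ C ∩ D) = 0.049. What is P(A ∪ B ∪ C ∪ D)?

0.893

P(A ∪ B ∪ C ∪ D) = 0.436 + 0.343 + 0.401 + 0.448 − 0.128 − 0.172 − 0.234 − 0.173 − 0.155 − 0.143 + 0.074 + 0.076 + 0.109 + 0.060 − 0.049 = 0.893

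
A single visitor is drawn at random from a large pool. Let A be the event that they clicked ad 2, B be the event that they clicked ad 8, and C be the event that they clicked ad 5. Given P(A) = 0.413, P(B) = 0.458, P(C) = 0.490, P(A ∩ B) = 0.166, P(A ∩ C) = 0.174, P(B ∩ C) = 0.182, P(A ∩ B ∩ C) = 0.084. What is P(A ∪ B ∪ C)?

0.923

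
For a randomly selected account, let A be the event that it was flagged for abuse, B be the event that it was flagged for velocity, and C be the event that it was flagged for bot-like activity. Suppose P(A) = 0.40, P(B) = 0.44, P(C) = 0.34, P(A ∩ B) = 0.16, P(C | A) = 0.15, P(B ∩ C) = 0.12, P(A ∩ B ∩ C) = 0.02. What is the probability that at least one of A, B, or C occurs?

0.86

P(A ∩ C) = P(A)·P(C|A) = 0.40 × 0.15 = 0.06
Using inclusion–exclusion:
P(A ∪ B ∪ C) = 0.40 + 0.44 + 0.34 − 0.16 − 0.06 − 0.12 + 0.02 = 0.86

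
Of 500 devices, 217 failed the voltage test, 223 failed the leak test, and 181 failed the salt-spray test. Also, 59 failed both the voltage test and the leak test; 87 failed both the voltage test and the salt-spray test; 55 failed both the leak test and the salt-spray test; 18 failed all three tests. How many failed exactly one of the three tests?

273

Using the inclusion–exclusion count for exactly one event:
|exactly one| = 217 + 223 + 181 − 2·59 − 2·87 − 2·55 + 3·18 = 273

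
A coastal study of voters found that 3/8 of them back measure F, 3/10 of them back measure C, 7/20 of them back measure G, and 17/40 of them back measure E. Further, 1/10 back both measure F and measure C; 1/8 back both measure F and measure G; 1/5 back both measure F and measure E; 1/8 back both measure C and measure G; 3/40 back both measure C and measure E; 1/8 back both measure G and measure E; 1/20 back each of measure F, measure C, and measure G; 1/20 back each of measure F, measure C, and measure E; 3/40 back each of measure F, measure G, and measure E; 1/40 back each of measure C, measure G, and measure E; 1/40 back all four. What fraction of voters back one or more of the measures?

7/8

By inclusion–exclusion:
P(≥1) = 3/8 + 3/10 + 7/20 + 17/40 − 1/10 − 1/8 − 1/5 − 1/8 − 3/40 − 1/8 + 1/20 + 1/20 + 3/40 + 1/40 − 1/40 = 7/8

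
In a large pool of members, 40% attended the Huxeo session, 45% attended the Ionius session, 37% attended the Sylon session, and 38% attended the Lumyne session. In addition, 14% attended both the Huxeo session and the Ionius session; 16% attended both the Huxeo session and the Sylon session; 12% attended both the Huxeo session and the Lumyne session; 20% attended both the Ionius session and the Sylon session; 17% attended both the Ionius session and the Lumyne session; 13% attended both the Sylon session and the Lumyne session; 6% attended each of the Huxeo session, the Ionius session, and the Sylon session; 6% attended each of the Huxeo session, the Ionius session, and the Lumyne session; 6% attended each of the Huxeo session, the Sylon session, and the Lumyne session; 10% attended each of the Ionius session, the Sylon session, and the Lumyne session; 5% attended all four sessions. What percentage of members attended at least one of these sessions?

Using inclusion–exclusion:
P(≥1) = 40 + 45 + 37 + 38 − 14 − 16 − 12 − 20 − 17 − 13 + 6 + 6 + 6 + 10 − 5 = 91%

91%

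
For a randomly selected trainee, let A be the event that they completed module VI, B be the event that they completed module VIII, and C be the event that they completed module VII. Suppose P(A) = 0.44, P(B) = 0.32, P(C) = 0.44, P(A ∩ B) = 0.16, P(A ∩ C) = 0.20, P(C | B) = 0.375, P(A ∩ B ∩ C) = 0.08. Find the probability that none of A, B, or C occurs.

P(B ∩ C) = P(B)·P(C|B) = 0.32 × 0.375 = 0.12
P(A ∪ B ∪ C) = 0.44 + 0.32 + 0.44 − 0.16 − 0.20 − 0.12 + 0.08 = 0.80
P(none) = 1 − 0.80 = 0.20

0.20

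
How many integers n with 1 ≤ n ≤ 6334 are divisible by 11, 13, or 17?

Inclusion–exclusion gives
575 + 487 + 372 − 44 − 33 − 28 + 2 = 1331

1331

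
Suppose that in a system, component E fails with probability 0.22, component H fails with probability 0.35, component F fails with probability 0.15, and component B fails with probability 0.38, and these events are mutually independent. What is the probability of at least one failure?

0.732811

Since the events are independent, P(none) is the product of the individual non-occurrence probabilities.
P(none) = (1 − 0.22) × (1 − 0.35) × (1 − 0.15) × (1 − 0.38) = 0.78 × 0.65 × 0.85 × 0.62 = 0.267189
P(at least one) = 1 − 0.267189 = 0.732811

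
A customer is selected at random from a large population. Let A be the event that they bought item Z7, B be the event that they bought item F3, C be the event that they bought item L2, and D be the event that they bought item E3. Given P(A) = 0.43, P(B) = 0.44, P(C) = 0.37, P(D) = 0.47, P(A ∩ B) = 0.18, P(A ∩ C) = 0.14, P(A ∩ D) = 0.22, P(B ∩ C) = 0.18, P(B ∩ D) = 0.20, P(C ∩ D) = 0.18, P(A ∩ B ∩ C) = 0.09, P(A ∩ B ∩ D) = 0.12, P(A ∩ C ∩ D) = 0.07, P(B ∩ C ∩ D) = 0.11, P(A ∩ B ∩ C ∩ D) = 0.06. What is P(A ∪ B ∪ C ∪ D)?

0.94

P(A ∪ B ∪ C ∪ D) = 0.43 + 0.44 + 0.37 + 0.47 − 0.18 − 0.14 − 0.22 − 0.18 − 0.20 − 0.18 + 0.09 + 0.12 + 0.07 + 0.11 − 0.06 = 0.94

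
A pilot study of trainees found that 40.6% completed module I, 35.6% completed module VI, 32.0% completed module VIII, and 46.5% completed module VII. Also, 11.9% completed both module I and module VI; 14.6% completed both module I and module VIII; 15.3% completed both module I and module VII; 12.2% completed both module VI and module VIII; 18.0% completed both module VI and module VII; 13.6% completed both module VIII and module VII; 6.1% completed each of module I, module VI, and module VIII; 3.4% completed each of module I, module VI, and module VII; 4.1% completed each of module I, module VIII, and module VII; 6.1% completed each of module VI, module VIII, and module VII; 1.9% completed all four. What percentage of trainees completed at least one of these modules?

86.9%

P(≥1) = 40.6 + 35.6 + 32.0 + 46.5 − 11.9 − 14.6 − 15.3 − 12.2 − 18.0 − 13.6 + 6.1 + 3.4 + 4.1 + 6.1 − 1.9 = 86.9%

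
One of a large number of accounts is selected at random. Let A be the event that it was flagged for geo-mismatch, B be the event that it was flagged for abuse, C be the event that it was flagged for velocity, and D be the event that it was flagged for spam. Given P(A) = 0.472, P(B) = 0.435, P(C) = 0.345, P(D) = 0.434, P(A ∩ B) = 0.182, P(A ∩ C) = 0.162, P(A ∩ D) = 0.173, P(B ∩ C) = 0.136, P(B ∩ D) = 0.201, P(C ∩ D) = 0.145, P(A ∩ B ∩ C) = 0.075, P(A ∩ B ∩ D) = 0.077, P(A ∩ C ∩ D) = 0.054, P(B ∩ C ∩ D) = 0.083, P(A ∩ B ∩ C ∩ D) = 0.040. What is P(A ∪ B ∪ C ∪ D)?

0.936

By inclusion–exclusion:
P(A ∪ B ∪ C ∪ D) = 0.472 + 0.435 + 0.345 + 0.434 − 0.182 − 0.162 − 0.173 − 0.136 − 0.201 − 0.145 + 0.075 + 0.077 + 0.054 + 0.083 − 0.040 = 0.936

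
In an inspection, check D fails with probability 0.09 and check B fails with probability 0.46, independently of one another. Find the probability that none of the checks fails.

P(none) = (1 − 0.09) × (1 − 0.46) = 0.91 × 0.54 = 0.4914

0.4914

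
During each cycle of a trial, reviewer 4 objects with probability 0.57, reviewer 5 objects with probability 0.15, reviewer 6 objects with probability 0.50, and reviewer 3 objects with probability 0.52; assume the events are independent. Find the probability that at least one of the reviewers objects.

P(none) = (1 − 0.57) × (1 − 0.15) × (1 − 0.50) × (1 − 0.52) = 0.43 × 0.85 × 0.50 × 0.48 = 0.08772
P(at least one) = 1 − 0.08772 = 0.91228

0.91228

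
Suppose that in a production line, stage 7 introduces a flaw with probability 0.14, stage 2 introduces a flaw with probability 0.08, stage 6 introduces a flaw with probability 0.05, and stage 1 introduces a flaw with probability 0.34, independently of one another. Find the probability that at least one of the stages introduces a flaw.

P(none) = (1 − 0.14) × (1 − 0.08) × (1 − 0.05) × (1 − 0.34) = 0.86 × 0.92 × 0.95 × 0.66 = 0.4960824
P(at least one) = 1 − 0.4960824 = 0.5039176

0.5039176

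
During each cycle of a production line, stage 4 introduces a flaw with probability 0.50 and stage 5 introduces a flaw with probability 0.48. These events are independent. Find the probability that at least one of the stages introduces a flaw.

0.74

P(none) = (1 − 0.50) × (1 − 0.48) = 0.50 × 0.52 = 0.26
P(at least one) = 1 − 0.26 = 0.74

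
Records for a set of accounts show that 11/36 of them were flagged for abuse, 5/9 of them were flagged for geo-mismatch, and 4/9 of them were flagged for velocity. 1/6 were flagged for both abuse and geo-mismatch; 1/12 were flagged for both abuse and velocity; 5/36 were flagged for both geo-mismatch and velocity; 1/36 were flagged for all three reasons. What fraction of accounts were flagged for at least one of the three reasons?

17/18

By inclusion–exclusion:
P(≥1) = 11/36 + 5/9 + 4/9 − 1/6 − 1/12 − 5/36 + 1/36 = 17/18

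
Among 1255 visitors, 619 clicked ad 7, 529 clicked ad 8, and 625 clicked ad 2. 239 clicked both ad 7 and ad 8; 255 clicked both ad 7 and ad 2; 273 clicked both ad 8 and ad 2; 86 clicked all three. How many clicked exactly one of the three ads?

497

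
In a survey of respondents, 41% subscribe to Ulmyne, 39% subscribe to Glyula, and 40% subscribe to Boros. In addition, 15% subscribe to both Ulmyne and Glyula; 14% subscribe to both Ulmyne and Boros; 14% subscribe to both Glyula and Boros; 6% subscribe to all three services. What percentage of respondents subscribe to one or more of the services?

P(≥1) = 41 + 39 + 40 − 15 − 14 − 14 + 6 = 83%

83%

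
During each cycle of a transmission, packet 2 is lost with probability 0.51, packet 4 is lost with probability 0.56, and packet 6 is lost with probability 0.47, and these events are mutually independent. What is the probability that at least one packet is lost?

0.885732

P(none) = (1 − 0.51) × (1 − 0.56) × (1 − 0.47) = 0.49 × 0.44 × 0.53 = 0.114268
P(at least one) = 1 − 0.114268 = 0.885732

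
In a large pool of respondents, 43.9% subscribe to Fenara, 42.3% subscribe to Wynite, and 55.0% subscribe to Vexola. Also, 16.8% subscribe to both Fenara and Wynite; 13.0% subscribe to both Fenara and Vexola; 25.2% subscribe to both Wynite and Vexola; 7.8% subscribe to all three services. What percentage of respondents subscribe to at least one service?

94.0%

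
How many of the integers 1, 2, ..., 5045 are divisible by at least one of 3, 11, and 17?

floor(5045/3) + floor(5045/11) + floor(5045/17) − floor(5045/33) − floor(5045/51) − floor(5045/187) + floor(5045/561) = 1681 + 458 + 296 − 152 − 98 − 26 + 8 = 2167

2167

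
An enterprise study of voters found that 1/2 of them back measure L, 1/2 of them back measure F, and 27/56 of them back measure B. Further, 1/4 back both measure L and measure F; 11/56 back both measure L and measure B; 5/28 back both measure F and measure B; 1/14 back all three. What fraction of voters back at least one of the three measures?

13/14

By inclusion-exclusion,
P(≥1) = 1/2 + 1/2 + 27/56 − 1/4 − 11/56 − 5/28 + 1/14 = 13/14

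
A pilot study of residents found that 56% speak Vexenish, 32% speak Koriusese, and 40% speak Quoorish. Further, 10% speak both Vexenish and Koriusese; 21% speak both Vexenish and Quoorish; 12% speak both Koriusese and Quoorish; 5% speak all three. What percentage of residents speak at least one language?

90%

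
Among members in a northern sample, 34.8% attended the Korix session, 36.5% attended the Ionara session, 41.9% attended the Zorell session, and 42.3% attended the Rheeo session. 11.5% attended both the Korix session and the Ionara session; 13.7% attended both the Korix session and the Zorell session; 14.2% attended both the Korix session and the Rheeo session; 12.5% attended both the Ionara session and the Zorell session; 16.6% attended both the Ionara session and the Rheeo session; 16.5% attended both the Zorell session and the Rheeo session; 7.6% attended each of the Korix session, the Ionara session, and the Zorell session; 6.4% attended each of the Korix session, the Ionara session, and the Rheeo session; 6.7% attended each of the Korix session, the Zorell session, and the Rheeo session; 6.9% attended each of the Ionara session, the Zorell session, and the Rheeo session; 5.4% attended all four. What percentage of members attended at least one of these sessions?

P(at least one) = 34.8 + 36.5 + 41.9 + 42.3 − 11.5 − 13.7 − 14.2 − 12.5 − 16.6 − 16.5 + 7.6 + 6.4 + 6.7 + 6.9 − 5.4 = 92.7%

92.7%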